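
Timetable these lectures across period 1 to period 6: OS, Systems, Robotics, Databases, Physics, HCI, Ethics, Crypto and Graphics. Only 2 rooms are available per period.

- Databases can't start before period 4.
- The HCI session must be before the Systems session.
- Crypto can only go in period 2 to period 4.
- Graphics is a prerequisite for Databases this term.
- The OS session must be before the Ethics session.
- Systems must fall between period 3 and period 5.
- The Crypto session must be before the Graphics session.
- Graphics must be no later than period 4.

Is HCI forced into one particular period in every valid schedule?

HCI can be period 1 (e.g. Ethics -> period 2; Graphics -> period 3; Robotics -> period 4; Crypto -> period 2; OS -> period 1; Physics -> period 5; Systems -> period 3; Databases -> period 4; HCI -> period 1) or period 2 (e.g. Ethics -> period 4, Physics -> period 5, Crypto -> period 2, Databases -> period 4, Graphics -> period 3, HCI -> period 2, Systems -> period 3, OS -> period 1, Robotics -> period 1).

No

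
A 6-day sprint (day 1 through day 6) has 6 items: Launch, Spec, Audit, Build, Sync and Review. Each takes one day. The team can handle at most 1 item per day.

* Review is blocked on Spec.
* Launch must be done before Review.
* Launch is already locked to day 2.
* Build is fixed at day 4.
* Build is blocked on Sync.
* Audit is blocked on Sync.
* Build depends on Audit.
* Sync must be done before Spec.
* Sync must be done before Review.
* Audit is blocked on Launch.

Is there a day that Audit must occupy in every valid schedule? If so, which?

day 3

Launch is fixed at day 2 and must come before Audit, so Audit is at least day 3.
Build is fixed at day 4 and must come after Audit, so Audit is at most day 3.
So Audit must be day 3.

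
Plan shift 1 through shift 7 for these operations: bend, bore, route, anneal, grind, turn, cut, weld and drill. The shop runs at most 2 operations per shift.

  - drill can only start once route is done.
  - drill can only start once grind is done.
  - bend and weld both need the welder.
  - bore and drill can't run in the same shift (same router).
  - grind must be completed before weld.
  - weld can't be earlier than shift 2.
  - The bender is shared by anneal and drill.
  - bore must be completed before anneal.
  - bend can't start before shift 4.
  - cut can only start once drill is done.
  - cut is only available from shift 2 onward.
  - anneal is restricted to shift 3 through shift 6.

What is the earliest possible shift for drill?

shift 2

Precedence pushes drill to at least shift 2; downstream work caps drill at shift 6.
drill at shift 2 is achievable: drill=shift 2, route=shift 1, turn=shift 5, cut=shift 3, weld=shift 2, bore=shift 3, bend=shift 4, anneal=shift 4, grind=shift 1.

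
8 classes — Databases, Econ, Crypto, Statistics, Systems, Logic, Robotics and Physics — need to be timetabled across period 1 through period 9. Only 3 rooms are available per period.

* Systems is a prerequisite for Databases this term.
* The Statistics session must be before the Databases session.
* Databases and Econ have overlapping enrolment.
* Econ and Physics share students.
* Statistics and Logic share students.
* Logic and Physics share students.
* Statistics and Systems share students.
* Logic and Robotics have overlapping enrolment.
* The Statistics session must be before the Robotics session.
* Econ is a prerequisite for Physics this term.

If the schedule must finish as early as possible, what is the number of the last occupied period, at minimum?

The precedence chain requires at least 2 distinct periods.
With at most 3 per period and 8 classes, at least 3 periods are needed.
3 works (last occupied period: period 3): for example Physics=period 2; Logic=period 3; Systems=period 2; Databases=period 3; Econ=period 1; Crypto=period 1; Statistics=period 1; Robotics=period 2.

3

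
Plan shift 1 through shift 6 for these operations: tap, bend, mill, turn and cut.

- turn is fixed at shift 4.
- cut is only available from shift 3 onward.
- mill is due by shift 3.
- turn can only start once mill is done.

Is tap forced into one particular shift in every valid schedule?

No

tap can be shift 1 (e.g. mill -> shift 1; bend -> shift 1; cut -> shift 3; tap -> shift 1; turn -> shift 4) or shift 2 (e.g. turn=shift 4, mill=shift 1, cut=shift 3, tap=shift 2, bend=shift 1).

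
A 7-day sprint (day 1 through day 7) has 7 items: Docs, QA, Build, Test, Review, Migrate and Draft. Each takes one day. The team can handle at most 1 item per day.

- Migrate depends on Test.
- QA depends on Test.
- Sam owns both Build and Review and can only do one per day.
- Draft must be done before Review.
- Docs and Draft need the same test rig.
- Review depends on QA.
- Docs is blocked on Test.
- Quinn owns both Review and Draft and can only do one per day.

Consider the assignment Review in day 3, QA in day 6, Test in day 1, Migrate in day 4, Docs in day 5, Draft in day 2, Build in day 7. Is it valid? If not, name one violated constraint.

QA depends on Test — holds.
Docs and Draft need the same test rig — holds.
Migrate depends on Test — holds.
Draft must be done before Review — holds.
Docs is blocked on Test — holds.
The team can handle at most 1 item per day — holds.
Sam owns both Build and Review and can only do one per day — holds.
Quinn owns both Review and Draft and can only do one per day — holds.
Review depends on QA — violated.

Invalid. Review depends on QA.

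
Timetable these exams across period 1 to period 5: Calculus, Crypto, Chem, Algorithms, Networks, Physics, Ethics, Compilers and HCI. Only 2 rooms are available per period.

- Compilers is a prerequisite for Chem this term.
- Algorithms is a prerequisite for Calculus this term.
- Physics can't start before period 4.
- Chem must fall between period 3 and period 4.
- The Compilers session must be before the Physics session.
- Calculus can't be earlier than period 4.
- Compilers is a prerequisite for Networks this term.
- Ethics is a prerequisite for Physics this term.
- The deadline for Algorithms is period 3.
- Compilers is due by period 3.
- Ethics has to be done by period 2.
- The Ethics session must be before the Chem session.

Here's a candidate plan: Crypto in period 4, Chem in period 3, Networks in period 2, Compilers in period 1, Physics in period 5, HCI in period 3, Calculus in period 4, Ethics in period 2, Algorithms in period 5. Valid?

Ethics has to be done by period 2 — holds.
The deadline for Algorithms is period 3 — violated.
Algorithms is a prerequisite for Calculus this term — violated.
Compilers is a prerequisite for Chem this term — holds.
Physics can't start before period 4 — holds.
Calculus can't be earlier than period 4 — holds.
Compilers is due by period 3 — holds.
Only 2 rooms are available per period — holds.
Ethics is a prerequisite for Physics this term — holds.
The Ethics session must be before the Chem session — holds.
The Compilers session must be before the Physics session — holds.
Compilers is a prerequisite for Networks this term — holds.
Chem must fall between period 3 and period 4 — holds.

Invalid. The deadline for Algorithms is period 3.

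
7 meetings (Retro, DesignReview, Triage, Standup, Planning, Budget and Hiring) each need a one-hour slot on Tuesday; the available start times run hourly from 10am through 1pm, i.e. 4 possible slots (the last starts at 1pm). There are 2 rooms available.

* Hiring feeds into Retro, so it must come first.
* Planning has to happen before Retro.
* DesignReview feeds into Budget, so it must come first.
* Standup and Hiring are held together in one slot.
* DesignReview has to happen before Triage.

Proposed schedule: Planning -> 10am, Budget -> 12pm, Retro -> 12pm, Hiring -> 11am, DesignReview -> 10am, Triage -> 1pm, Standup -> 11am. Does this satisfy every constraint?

Yes

DesignReview feeds into Budget, so it must come first — holds.
DesignReview has to happen before Triage — holds.
Standup and Hiring are held together in one slot — holds.
Hiring feeds into Retro, so it must come first — holds.
There are 2 rooms available — holds.
Planning has to happen before Retro — holds.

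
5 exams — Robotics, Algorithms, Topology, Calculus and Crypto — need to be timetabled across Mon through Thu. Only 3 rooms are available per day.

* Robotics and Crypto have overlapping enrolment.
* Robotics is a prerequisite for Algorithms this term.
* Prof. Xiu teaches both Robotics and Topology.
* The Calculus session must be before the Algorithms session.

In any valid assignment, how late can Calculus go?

Downstream work caps Calculus at Wed.
Calculus at Wed is achievable: Topology=Tue; Robotics=Mon; Calculus=Wed; Crypto=Tue; Algorithms=Thu.

Wed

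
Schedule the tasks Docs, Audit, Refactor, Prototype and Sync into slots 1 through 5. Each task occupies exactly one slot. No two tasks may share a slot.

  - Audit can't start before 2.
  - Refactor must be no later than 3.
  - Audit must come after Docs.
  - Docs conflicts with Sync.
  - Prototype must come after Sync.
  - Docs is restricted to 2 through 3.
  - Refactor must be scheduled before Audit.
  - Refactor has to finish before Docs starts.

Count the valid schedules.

7

Splitting on Docs: it can be 2 (3), 3 (4). Listing each branch's schedules as (Audit, Refactor, Prototype, Sync):
Docs=2: (3,1,5,4) (4,1,5,3) (5,1,4,3) — 3.
Docs=3: (4,1,5,2) (4,2,5,1) (5,1,4,2) (5,2,4,1) — 4.
Summing: 3 + 4 = 7.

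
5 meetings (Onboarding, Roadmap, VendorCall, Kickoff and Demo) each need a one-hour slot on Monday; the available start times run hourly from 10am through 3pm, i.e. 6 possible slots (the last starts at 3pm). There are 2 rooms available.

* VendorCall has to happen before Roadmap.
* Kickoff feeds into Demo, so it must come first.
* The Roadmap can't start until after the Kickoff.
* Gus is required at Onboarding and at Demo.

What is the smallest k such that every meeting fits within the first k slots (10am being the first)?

3 slots

The precedence chain requires at least 2 distinct slots.
With at most 2 per slot and 5 meetings, at least 3 slots are needed.
3 works (last occupied slot: 12pm): for example Onboarding -> 12pm; Roadmap -> 11am; VendorCall -> 10am; Demo -> 11am; Kickoff -> 10am.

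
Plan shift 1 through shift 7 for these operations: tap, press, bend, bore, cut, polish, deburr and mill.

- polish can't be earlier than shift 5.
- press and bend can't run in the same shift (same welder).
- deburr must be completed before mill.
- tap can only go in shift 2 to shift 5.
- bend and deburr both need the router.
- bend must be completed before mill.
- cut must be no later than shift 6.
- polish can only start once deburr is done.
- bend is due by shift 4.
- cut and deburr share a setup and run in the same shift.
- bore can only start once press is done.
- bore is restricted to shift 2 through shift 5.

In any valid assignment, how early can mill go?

shift 3

Precedence pushes mill to at least shift 2.
mill at shift 3 is achievable: deburr -> shift 2; mill -> shift 3; tap -> shift 2; cut -> shift 2; polish -> shift 5; bend -> shift 1; bore -> shift 3; press -> shift 2.
Nothing earlier works — the conflict constraints rule out every shift before shift 3.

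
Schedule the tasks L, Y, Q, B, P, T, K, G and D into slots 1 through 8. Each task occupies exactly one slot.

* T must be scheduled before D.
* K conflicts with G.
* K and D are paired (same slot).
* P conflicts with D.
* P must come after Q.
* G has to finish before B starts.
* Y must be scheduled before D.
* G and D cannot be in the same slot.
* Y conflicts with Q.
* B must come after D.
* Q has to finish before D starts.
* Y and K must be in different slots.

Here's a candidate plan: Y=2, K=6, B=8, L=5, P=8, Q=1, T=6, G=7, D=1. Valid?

No — it violates: T must be scheduled before D

P must come after Q — holds.
G and D cannot be in the same slot — holds.
K conflicts with G — holds.
Y and K must be in different slots — holds.
T must be scheduled before D — violated.
K and D are paired (same slot) — violated.
P conflicts with D — holds.
Y conflicts with Q — holds.
B must come after D — holds.
Q has to finish before D starts — violated.
Y must be scheduled before D — violated.
G has to finish before B starts — holds.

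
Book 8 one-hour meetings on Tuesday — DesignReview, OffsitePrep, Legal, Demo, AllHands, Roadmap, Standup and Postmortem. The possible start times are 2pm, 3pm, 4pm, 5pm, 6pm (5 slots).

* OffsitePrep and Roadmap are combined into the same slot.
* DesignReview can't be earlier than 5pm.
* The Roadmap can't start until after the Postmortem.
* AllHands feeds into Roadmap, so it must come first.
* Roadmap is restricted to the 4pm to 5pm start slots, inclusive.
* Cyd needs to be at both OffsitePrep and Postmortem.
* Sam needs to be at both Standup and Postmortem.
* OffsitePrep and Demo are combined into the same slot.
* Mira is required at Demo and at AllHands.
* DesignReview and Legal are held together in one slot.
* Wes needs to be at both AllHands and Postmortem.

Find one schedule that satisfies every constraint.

Legal -> 5pm; DesignReview -> 5pm; Postmortem -> 3pm; Standup -> 2pm; AllHands -> 2pm; OffsitePrep -> 4pm; Roadmap -> 4pm; Demo -> 4pm

Checking: Postmortem(3pm) before Roadmap(4pm); AllHands(2pm) before Roadmap(4pm); Standup(2pm) != Postmortem(3pm); AllHands(2pm) != Postmortem(3pm); Demo(4pm) != AllHands(2pm); OffsitePrep(4pm) != Postmortem(3pm); OffsitePrep = Demo = 4pm; DesignReview = Legal = 5pm; OffsitePrep = Roadmap = 4pm; Roadmap=4pm in [4pm,5pm]; DesignReview=5pm in [5pm,6pm].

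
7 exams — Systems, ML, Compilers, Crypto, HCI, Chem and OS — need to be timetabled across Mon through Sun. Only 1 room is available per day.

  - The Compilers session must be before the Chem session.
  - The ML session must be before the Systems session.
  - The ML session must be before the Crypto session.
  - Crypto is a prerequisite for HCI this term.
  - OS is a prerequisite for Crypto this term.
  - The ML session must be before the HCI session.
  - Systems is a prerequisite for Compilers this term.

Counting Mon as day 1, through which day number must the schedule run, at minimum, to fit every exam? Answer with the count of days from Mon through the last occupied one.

The precedence chain requires at least 4 distinct days.
With at most 1 per day and 7 exams, at least 7 days are needed.
7 works (last occupied day: Sun): for example Compilers=Fri; OS=Tue; ML=Mon; HCI=Sat; Systems=Thu; Chem=Sun; Crypto=Wed.

7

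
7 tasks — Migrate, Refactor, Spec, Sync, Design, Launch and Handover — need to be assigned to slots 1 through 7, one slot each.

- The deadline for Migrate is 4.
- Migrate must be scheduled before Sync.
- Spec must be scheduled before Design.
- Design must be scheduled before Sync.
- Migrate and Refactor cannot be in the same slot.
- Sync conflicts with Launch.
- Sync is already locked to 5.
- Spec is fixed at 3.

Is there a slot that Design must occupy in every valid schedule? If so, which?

4

Spec is fixed at 3 and must come before Design, so Design is at least 4.
Sync is fixed at 5 and must come after Design, so Design is at most 4.
So Design must be 4.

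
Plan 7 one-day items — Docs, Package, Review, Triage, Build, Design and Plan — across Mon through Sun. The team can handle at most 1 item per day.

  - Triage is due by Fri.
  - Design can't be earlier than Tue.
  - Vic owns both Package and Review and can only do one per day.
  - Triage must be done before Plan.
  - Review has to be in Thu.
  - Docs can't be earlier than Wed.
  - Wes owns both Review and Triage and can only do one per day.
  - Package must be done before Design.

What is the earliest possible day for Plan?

Tue

Precedence pushes Plan to at least Tue.
Plan at Tue is achievable: Docs -> Wed; Build -> Sun; Triage -> Mon; Design -> Sat; Review -> Thu; Package -> Fri; Plan -> Tue.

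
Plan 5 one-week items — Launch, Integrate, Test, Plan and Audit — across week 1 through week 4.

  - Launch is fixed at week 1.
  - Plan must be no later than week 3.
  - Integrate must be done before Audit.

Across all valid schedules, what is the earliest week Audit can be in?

week 2

Precedence pushes Audit to at least week 2.
Audit at week 2 is achievable: Test in week 1; Plan in week 1; Integrate in week 1; Launch in week 1; Audit in week 2.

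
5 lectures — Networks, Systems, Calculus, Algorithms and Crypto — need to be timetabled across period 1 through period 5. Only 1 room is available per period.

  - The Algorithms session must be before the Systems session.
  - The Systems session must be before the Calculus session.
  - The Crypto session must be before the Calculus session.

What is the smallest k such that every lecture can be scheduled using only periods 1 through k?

5 periods

The precedence chain requires at least 3 distinct periods.
With at most 1 per period and 5 lectures, at least 5 periods are needed.
5 works (last occupied period: period 5): for example Networks -> period 5; Calculus -> period 4; Crypto -> period 3; Algorithms -> period 1; Systems -> period 2.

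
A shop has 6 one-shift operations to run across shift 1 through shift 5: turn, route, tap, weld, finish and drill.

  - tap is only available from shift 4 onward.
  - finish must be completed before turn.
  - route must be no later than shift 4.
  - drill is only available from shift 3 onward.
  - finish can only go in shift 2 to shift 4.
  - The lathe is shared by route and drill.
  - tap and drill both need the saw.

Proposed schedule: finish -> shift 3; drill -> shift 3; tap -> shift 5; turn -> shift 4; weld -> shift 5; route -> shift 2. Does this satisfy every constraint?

The lathe is shared by route and drill — holds.
finish can only go in shift 2 to shift 4 — holds.
tap is only available from shift 4 onward — holds.
route must be no later than shift 4 — holds.
finish must be completed before turn — holds.
tap and drill both need the saw — holds.
drill is only available from shift 3 onward — holds.

Valid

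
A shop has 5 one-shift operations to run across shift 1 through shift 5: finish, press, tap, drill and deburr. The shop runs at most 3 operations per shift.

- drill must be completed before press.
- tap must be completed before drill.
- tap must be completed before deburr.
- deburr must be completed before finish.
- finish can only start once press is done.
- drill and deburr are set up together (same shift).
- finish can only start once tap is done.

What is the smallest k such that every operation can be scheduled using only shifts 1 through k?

4 shifts

The precedence chain requires at least 4 distinct shifts.
With at most 3 per shift and 5 operations, at least 2 shifts are needed.
4 works (last occupied shift: shift 4): for example drill in shift 2; deburr in shift 2; finish in shift 4; press in shift 3; tap in shift 1.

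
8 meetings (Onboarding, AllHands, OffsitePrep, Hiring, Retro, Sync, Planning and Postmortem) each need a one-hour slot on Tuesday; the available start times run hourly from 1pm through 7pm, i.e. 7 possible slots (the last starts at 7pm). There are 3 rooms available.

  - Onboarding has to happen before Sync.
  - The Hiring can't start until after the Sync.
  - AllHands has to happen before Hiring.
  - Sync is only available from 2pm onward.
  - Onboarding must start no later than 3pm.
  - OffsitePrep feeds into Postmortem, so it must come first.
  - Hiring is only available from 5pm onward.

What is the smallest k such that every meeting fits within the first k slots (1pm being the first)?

5

The precedence chain requires at least 3 distinct slots.
With at most 3 per slot and 8 meetings, at least 3 slots are needed.
Hiring can't be placed before 5pm — that is slot 5 counting from 1pm — so the schedule must run through at least 5 slots.
5 works (last occupied slot: 5pm): for example AllHands in 1pm; Planning in 3pm; Retro in 2pm; OffsitePrep in 1pm; Hiring in 5pm; Postmortem in 2pm; Onboarding in 1pm; Sync in 2pm.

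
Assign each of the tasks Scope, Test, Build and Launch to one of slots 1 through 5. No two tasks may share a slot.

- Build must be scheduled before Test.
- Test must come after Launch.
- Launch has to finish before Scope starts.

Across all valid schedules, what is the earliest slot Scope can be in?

2

Precedence pushes Scope to at least 2.
Scope at 2 is achievable: Test in 4; Scope in 2; Build in 3; Launch in 1.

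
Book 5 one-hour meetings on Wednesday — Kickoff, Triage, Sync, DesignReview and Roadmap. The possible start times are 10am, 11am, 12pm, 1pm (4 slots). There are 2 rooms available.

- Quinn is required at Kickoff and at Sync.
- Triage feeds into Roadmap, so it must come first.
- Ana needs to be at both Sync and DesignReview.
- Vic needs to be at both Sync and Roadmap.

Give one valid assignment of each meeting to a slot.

DesignReview in 11am, Kickoff in 10am, Roadmap in 11am, Sync in 12pm, Triage in 10am

Checking: Triage(10am) before Roadmap(11am); Sync(12pm) != Roadmap(11am); Kickoff(10am) != Sync(12pm); Sync(12pm) != DesignReview(11am); max 2 per slot (cap 2).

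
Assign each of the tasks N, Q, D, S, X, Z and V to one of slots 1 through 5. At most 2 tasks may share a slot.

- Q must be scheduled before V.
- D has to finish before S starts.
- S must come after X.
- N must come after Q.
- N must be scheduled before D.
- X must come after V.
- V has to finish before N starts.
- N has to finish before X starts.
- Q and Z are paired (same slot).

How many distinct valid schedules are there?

Enumerating: X in 4; S in 5; N in 3; V in 2; Z in 1; D in 4; Q in 1.

1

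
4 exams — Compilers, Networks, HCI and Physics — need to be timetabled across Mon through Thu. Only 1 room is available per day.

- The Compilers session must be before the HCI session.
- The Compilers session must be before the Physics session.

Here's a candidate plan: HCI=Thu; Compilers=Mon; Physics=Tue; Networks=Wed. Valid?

Yes, all constraints hold

Only 1 room is available per day — holds.
The Compilers session must be before the Physics session — holds.
The Compilers session must be before the HCI session — holds.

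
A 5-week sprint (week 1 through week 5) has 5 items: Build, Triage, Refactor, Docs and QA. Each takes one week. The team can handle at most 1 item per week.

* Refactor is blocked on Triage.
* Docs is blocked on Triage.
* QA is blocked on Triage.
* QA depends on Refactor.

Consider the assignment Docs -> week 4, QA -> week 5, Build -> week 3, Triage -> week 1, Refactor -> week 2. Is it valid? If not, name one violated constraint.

The team can handle at most 1 item per week — holds.
Docs is blocked on Triage — holds.
Refactor is blocked on Triage — holds.
QA is blocked on Triage — holds.
QA depends on Refactor — holds.

Yes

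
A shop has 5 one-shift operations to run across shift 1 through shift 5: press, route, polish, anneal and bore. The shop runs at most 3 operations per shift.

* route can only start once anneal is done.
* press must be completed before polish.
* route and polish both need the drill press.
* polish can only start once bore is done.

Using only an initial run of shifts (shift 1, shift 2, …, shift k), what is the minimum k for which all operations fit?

The precedence chain requires at least 2 distinct shifts.
With at most 3 per shift and 5 operations, at least 2 shifts are needed.
Could 2 shifts be enough, i.e. nothing placed later than shift 2? No: route must come after anneal (at shift 1 or later) → {shift 2}; polish must come after press (at shift 1 or later) → {shift 2}; polish can't share with route (shift 2) → nothing is left.
So 2 shifts is not enough.
3 works (last occupied shift: shift 3): for example press=shift 1; anneal=shift 1; bore=shift 1; route=shift 3; polish=shift 2.

3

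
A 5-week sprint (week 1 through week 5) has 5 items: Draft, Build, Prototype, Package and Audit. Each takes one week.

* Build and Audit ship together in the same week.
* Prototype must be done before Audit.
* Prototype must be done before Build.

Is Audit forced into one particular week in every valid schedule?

No

Audit can be week 2 (e.g. Draft in week 1, Build in week 2, Prototype in week 1, Audit in week 2, Package in week 1) or week 3 (e.g. Prototype -> week 1; Draft -> week 1; Package -> week 1; Audit -> week 3; Build -> week 3).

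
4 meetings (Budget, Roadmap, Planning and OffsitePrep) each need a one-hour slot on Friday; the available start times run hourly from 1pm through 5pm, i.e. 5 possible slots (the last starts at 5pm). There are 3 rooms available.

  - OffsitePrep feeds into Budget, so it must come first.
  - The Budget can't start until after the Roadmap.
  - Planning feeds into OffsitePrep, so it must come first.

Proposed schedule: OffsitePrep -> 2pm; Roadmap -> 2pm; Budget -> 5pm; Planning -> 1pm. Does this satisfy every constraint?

There are 3 rooms available — holds.
The Budget can't start until after the Roadmap — holds.
Planning feeds into OffsitePrep, so it must come first — holds.
OffsitePrep feeds into Budget, so it must come first — holds.

Yes, all constraints hold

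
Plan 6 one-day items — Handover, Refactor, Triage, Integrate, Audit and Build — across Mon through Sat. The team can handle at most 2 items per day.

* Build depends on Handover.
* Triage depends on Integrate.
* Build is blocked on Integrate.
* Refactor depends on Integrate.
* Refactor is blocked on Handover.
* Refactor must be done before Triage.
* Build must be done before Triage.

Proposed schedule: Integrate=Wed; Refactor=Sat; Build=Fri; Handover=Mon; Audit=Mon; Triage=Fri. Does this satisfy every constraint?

No. Refactor must be done before Triage is not satisfied.

Triage depends on Integrate — holds.
Refactor depends on Integrate — holds.
Build must be done before Triage — violated.
Build is blocked on Integrate — holds.
The team can handle at most 2 items per day — holds.
Build depends on Handover — holds.
Refactor must be done before Triage — violated.
Refactor is blocked on Handover — holds.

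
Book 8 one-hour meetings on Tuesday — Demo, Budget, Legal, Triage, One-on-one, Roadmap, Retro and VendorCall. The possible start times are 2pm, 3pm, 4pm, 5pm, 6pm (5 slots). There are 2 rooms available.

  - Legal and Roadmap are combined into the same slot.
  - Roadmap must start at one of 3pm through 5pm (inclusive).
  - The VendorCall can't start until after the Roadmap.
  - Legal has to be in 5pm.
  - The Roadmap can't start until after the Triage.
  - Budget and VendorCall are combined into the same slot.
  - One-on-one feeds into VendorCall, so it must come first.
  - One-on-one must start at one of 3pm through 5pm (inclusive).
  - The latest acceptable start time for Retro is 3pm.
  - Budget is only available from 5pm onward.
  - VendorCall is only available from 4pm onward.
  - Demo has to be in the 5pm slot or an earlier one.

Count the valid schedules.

25

Splitting on Demo: it can be 2pm (9), 3pm (7), 4pm (9). Listing each branch's schedules as (Budget, Legal, Triage, One-on-one, Roadmap, Retro, VendorCall):
Demo=2pm: (6pm,5pm,2pm,3pm,5pm,3pm,6pm) (6pm,5pm,2pm,4pm,5pm,3pm,6pm) (6pm,5pm,3pm,3pm,5pm,2pm,6pm) (6pm,5pm,3pm,4pm,5pm,2pm,6pm) (6pm,5pm,3pm,4pm,5pm,3pm,6pm) (6pm,5pm,4pm,3pm,5pm,2pm,6pm) (6pm,5pm,4pm,3pm,5pm,3pm,6pm) (6pm,5pm,4pm,4pm,5pm,2pm,6pm) (6pm,5pm,4pm,4pm,5pm,3pm,6pm) — 9.
Demo=3pm: (6pm,5pm,2pm,3pm,5pm,2pm,6pm) (6pm,5pm,2pm,4pm,5pm,2pm,6pm) (6pm,5pm,2pm,4pm,5pm,3pm,6pm) (6pm,5pm,3pm,4pm,5pm,2pm,6pm) (6pm,5pm,4pm,3pm,5pm,2pm,6pm) (6pm,5pm,4pm,4pm,5pm,2pm,6pm) (6pm,5pm,4pm,4pm,5pm,3pm,6pm) — 7.
Demo=4pm: (6pm,5pm,2pm,3pm,5pm,2pm,6pm) (6pm,5pm,2pm,3pm,5pm,3pm,6pm) (6pm,5pm,2pm,4pm,5pm,2pm,6pm) (6pm,5pm,2pm,4pm,5pm,3pm,6pm) (6pm,5pm,3pm,3pm,5pm,2pm,6pm) (6pm,5pm,3pm,4pm,5pm,2pm,6pm) (6pm,5pm,3pm,4pm,5pm,3pm,6pm) (6pm,5pm,4pm,3pm,5pm,2pm,6pm) (6pm,5pm,4pm,3pm,5pm,3pm,6pm) — 9.
Summing: 9 + 7 + 9 = 25.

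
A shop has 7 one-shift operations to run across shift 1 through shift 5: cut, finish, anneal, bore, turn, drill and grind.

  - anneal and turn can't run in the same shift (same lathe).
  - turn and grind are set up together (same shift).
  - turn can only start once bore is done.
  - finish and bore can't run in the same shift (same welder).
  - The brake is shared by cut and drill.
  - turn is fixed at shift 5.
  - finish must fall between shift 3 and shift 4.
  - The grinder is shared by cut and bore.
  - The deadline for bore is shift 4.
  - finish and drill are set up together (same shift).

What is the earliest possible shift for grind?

shift 5

Grind must be in the same shift as turn, which can't be before shift 5, so grind is at least shift 5.
grind at shift 5 is achievable: anneal in shift 1, finish in shift 3, turn in shift 5, cut in shift 2, bore in shift 1, grind in shift 5, drill in shift 3.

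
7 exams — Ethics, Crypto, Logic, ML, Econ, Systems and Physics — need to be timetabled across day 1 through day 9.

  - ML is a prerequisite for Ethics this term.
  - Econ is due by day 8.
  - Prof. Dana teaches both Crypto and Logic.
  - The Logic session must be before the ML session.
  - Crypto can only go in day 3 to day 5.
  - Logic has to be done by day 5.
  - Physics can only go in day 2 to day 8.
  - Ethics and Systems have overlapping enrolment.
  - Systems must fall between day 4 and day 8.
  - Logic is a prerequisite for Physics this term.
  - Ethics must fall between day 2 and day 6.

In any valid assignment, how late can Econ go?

day 8

Econ's own window allows nothing later than day 8.
Econ at day 8 is achievable: Econ -> day 8; ML -> day 2; Ethics -> day 3; Systems -> day 4; Crypto -> day 3; Physics -> day 2; Logic -> day 1.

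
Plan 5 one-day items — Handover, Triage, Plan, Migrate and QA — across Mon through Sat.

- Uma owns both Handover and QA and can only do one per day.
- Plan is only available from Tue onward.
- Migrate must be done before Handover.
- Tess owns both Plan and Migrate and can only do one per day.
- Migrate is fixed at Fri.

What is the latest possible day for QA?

Fri

QA at Fri is achievable: Handover in Sat, Migrate in Fri, QA in Fri, Plan in Tue, Triage in Mon.
Nothing later works — the conflict constraints rule out every day after Fri.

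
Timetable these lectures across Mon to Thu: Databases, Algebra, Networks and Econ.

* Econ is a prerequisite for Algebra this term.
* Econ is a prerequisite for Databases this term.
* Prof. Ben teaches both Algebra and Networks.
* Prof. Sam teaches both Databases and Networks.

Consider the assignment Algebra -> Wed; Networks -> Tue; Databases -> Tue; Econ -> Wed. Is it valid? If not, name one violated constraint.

Econ is a prerequisite for Algebra this term — violated.
Prof. Ben teaches both Algebra and Networks — holds.
Prof. Sam teaches both Databases and Networks — violated.
Econ is a prerequisite for Databases this term — violated.

No — it violates: Econ is a prerequisite for Databases this term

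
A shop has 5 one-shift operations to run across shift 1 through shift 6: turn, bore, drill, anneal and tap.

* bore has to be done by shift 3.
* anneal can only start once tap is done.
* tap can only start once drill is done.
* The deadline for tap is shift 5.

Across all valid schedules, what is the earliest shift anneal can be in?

shift 3

Precedence pushes anneal to at least shift 3.
anneal at shift 3 is achievable: bore=shift 1, tap=shift 2, turn=shift 1, drill=shift 1, anneal=shift 3.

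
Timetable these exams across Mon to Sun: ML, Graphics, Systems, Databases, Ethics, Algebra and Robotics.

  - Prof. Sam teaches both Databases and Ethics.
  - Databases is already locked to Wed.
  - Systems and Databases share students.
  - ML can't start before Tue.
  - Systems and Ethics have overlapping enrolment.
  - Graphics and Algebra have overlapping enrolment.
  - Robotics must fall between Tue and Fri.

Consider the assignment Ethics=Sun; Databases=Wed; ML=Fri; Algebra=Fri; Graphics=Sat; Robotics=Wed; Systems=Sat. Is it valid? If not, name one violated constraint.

Yes, all constraints hold

ML can't start before Tue — holds.
Robotics must fall between Tue and Fri — holds.
Systems and Databases share students — holds.
Systems and Ethics have overlapping enrolment — holds.
Databases is already locked to Wed — holds.
Prof. Sam teaches both Databases and Ethics — holds.
Graphics and Algebra have overlapping enrolment — holds.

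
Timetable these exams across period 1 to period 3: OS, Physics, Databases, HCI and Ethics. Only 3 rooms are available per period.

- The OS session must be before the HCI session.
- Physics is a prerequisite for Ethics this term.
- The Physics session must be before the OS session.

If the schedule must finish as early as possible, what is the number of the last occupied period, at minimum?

The precedence chain requires at least 3 distinct periods.
With at most 3 per period and 5 exams, at least 2 periods are needed.
3 works (last occupied period: period 3): for example OS -> period 2; Databases -> period 1; Ethics -> period 2; HCI -> period 3; Physics -> period 1.

period 3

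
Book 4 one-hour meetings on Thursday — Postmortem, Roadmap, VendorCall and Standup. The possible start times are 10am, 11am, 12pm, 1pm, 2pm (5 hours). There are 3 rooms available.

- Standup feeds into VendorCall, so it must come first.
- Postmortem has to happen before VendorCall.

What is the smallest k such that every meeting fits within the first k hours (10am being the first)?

2

The precedence chain requires at least 2 distinct hours.
With at most 3 per hour and 4 meetings, at least 2 hours are needed.
2 works (last occupied hour: 11am): for example VendorCall=11am; Postmortem=10am; Roadmap=10am; Standup=10am.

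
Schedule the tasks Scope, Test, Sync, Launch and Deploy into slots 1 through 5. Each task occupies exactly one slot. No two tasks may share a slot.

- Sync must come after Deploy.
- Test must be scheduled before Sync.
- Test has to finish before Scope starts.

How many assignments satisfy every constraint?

Splitting on Scope: it can be 2 (3), 3 (6), 4 (8), 5 (8). Listing each branch's schedules as (Test, Sync, Launch, Deploy):
Scope=2: (1,4,5,3) (1,5,3,4) (1,5,4,3) — 3.
Scope=3: (1,4,5,2) (1,5,2,4) (1,5,4,2) (2,4,5,1) (2,5,1,4) (2,5,4,1) — 6.
Scope=4: (1,3,5,2) (1,5,2,3) (1,5,3,2) (2,3,5,1) (2,5,1,3) (2,5,3,1) (3,5,1,2) (3,5,2,1) — 8.
Scope=5: (1,3,4,2) (1,4,2,3) (1,4,3,2) (2,3,4,1) (2,4,1,3) (2,4,3,1) (3,4,1,2) (3,4,2,1) — 8.
Summing: 3 + 6 + 8 + 8 = 25.

25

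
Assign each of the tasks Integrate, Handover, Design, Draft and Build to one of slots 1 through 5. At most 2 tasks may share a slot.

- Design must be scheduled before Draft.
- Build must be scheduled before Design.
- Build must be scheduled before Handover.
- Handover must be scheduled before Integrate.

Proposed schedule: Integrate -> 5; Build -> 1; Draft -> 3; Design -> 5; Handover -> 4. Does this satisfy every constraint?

No. Design must be scheduled before Draft is not satisfied.

Build must be scheduled before Design — holds.
Handover must be scheduled before Integrate — holds.
Design must be scheduled before Draft — violated.
Build must be scheduled before Handover — holds.
At most 2 tasks may share a slot — holds.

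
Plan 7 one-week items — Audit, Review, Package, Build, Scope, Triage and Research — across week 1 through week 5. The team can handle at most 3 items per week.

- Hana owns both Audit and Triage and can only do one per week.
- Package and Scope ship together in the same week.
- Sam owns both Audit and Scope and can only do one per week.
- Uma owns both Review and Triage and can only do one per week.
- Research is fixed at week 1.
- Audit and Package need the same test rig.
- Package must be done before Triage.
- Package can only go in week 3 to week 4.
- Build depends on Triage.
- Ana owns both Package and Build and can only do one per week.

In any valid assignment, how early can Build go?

week 5

Precedence pushes Build to at least week 5.
Build at week 5 is achievable: Audit=week 1, Build=week 5, Triage=week 4, Package=week 3, Research=week 1, Review=week 1, Scope=week 3.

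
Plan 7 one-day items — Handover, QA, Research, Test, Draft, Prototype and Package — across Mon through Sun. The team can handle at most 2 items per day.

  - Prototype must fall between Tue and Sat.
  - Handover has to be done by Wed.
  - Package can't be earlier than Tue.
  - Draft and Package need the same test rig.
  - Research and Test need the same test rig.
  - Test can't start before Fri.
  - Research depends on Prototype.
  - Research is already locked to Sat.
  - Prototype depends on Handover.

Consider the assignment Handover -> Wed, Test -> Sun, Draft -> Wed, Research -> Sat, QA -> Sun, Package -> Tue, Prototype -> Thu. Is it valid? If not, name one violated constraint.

Yes

Prototype must fall between Tue and Sat — holds.
The team can handle at most 2 items per day — holds.
Prototype depends on Handover — holds.
Package can't be earlier than Tue — holds.
Research and Test need the same test rig — holds.
Research is already locked to Sat — holds.
Draft and Package need the same test rig — holds.
Research depends on Prototype — holds.
Handover has to be done by Wed — holds.
Test can't start before Fri — holds.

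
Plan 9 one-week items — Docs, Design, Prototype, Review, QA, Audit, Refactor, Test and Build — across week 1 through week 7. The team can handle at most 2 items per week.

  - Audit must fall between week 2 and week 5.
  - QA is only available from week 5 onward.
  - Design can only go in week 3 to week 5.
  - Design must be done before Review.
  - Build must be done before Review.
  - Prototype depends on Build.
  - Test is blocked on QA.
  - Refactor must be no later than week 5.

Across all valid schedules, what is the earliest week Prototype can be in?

Precedence pushes Prototype to at least week 2.
Prototype at week 2 is achievable: Audit=week 2; Prototype=week 2; Review=week 4; Build=week 1; Test=week 6; Design=week 3; Refactor=week 1; Docs=week 3; QA=week 5.

week 2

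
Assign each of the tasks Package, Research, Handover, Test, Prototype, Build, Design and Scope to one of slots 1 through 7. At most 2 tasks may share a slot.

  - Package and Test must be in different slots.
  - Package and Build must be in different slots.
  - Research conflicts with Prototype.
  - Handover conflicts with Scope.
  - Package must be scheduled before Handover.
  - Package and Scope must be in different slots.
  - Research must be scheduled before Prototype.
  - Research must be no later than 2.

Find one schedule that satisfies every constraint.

Scope=4; Build=3; Package=1; Research=1; Handover=2; Design=4; Test=3; Prototype=2

Checking: Package(1) before Handover(2); Research(1) before Prototype(2); Package(1) != Test(3); Research(1) != Prototype(2); Handover(2) != Scope(4); Package(1) != Scope(4); Package(1) != Build(3); Research=1 in [1,2]; max 2 per slot (cap 2).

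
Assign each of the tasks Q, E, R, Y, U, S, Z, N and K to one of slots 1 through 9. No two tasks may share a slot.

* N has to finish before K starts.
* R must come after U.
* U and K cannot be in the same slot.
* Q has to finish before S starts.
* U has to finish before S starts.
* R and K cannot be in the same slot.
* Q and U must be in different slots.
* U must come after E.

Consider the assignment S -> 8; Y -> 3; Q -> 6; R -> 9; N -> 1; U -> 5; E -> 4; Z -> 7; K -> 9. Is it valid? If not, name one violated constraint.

Invalid. R and K cannot be in the same slot.

Q and U must be in different slots — holds.
R and K cannot be in the same slot — violated.
N has to finish before K starts — holds.
U has to finish before S starts — holds.
U must come after E — holds.
Q has to finish before S starts — holds.
No two tasks may share a slot — violated.
R must come after U — holds.
U and K cannot be in the same slot — holds.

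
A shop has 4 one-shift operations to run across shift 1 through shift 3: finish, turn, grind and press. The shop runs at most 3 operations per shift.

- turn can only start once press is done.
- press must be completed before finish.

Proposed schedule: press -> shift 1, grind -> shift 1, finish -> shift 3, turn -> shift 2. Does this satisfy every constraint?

Yes, all constraints hold

The shop runs at most 3 operations per shift — holds.
press must be completed before finish — holds.
turn can only start once press is done — holds.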